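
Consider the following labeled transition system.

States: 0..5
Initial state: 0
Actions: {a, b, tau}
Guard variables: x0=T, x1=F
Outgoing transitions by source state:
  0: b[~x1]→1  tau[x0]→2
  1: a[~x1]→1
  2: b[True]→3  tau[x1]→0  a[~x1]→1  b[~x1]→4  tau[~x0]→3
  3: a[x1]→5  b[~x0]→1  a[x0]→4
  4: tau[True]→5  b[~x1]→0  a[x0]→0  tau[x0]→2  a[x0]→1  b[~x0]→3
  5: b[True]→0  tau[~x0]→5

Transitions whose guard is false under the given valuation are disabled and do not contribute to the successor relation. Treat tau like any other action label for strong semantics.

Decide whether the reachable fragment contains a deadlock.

Reach set: {0,1,2,3,4,5}
  0: b→1  tau→2  [deg 2]
  1: a→1  [deg 1]
  2: a→1  b→3  b→4  [deg 3]
  3: a→4  [deg 1]
  4: a→0  a→1  b→0  tau→2  tau→5  [deg 5]
  5: b→0  [deg 1]

Answer: DEADLOCK-FREE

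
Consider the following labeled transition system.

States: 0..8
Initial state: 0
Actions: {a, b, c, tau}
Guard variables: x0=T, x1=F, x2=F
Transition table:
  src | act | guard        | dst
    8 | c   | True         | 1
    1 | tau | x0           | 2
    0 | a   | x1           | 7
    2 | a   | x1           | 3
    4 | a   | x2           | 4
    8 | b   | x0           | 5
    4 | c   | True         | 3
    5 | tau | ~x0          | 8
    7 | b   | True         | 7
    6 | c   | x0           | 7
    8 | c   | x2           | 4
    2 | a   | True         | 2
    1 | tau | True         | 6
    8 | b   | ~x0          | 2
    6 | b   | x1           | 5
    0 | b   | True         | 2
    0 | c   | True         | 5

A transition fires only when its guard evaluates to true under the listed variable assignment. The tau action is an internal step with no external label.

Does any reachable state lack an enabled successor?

Reach set: {0,2,5}
  0: b→2  c→5  [2 out]
  2: a→2  [1 out]
  5: ∅  [deadlock]
Path to 5: c

Answer: DEADLOCK at state 5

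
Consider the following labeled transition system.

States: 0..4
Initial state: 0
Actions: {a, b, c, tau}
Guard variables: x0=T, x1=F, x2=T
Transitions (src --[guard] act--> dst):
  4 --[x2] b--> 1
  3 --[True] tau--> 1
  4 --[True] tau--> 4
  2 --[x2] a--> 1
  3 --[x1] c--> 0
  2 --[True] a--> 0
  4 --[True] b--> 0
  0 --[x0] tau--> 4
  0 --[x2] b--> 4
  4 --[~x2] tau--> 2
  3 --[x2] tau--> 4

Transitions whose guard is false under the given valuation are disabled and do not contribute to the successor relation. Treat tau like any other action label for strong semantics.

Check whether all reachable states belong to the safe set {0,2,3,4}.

Answer: INVARIANT VIOLATED at state 1

Trace:
Inv-set: {0,2,3,4}
Reachable = {0,1,4}
  0: ✓
  1: ✗ unsafe
  4: ✓
counterexample path to 1: tau·b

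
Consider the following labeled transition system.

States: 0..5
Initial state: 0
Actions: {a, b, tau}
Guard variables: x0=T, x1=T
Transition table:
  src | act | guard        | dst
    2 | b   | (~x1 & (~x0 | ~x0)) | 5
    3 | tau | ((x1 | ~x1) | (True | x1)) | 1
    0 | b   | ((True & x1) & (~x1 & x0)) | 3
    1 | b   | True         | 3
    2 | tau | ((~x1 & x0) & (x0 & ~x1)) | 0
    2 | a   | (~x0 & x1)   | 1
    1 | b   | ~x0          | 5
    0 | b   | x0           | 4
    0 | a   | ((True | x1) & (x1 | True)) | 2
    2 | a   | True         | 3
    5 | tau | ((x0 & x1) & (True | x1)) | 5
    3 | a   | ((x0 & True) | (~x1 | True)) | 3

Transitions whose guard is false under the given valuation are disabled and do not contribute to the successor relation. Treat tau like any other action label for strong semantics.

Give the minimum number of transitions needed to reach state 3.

Answer: 2

Working:
Layered search for 3:
  L0 = {0}
  L1 = {2,4}
  L2 = {3}
first hit 3 at d=2 via a·a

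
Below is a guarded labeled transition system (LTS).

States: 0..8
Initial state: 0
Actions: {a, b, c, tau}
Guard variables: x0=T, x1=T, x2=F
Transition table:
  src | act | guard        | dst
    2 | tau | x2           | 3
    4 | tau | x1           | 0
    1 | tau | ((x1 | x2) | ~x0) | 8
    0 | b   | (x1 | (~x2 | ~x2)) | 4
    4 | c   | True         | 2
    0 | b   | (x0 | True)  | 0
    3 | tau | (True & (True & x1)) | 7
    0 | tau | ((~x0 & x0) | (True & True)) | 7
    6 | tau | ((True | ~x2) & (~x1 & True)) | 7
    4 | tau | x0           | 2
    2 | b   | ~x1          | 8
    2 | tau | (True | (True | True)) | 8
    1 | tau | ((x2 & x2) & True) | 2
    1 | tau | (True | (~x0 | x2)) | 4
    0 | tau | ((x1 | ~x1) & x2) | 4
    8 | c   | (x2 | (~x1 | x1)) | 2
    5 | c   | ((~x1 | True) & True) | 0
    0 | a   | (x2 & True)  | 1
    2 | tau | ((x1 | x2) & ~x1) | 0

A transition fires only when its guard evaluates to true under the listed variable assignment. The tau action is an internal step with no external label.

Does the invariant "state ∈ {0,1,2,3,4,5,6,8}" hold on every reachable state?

Answer: INVARIANT VIOLATED at state 7

Trace:
Allowed set {0,1,2,3,4,5,6,8}
R = {0,2,4,7,8}
  0: ok
  2: ok
  4: ok
  7: outside
  8: ok
counterexample path to 7: tau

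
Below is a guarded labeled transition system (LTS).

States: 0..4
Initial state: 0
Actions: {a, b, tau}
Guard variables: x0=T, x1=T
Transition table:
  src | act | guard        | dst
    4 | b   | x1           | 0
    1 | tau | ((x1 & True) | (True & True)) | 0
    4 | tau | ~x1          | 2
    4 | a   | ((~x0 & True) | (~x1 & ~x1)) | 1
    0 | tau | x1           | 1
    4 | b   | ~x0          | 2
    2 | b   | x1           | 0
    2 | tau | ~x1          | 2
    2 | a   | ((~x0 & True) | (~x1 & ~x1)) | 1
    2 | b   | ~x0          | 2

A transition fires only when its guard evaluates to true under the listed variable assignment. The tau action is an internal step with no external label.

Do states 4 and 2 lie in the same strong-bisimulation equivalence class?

Answer: BISIMILAR

Working:
Bisimulation quotient by refinement:
  P[0] = {{0,1,2,3,4}}
  P[1] = {{0,1},{2,4},{3}}
stable after 2 split(s): 3 block(s)
4∈{2,4}, 2∈{2,4}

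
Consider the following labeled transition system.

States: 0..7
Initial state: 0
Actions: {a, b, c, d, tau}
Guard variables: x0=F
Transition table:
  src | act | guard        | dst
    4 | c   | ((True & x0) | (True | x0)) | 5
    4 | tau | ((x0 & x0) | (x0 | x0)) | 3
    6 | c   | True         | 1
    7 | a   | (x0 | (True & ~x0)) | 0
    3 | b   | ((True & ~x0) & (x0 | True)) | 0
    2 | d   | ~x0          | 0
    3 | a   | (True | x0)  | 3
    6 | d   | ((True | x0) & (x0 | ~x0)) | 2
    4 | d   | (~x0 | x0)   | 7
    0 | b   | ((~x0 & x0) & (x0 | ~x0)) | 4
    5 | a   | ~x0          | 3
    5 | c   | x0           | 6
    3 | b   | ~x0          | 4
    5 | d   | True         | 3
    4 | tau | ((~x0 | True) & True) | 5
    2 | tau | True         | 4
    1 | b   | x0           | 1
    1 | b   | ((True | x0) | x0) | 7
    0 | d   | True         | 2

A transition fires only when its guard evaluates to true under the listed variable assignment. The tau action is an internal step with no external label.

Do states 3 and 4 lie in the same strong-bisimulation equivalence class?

Refine partition for ~:
  P[0] = {{0,1,2,3,4,5,6,7}}
  P[1] = {{0},{1},{2},{3},{4},{5},{6},{7}}
8 equivalence class(es) (converged in 2)
class of 3: {3}; class of 4: {4}

Answer: NOT BISIMILAR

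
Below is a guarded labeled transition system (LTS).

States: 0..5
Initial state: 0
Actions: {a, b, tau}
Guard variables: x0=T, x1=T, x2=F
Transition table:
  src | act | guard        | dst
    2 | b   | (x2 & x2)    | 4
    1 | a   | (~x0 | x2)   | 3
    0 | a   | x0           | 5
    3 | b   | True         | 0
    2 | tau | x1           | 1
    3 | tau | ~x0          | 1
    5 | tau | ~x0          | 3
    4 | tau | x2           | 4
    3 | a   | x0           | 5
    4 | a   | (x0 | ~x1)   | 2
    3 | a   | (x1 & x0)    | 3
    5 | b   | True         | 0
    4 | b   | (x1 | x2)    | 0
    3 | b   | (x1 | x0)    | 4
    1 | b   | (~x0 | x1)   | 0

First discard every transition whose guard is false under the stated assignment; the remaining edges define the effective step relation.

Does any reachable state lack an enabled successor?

Answer: DEADLOCK-FREE

Analysis:
Reach set: {0,5}
  0: a→5  [deg 1]
  5: b→0  [deg 1]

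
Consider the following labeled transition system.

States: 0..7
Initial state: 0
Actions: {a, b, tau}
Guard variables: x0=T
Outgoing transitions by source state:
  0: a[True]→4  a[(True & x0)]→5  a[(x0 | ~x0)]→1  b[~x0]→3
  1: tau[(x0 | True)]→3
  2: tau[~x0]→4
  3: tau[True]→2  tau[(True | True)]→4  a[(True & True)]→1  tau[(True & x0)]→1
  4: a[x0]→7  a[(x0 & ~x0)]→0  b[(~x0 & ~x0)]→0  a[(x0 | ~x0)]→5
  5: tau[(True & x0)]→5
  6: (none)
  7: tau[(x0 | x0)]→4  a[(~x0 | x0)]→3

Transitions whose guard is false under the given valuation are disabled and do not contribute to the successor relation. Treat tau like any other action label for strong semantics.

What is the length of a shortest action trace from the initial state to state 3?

BFS to 3:
  depth 0: {0}
  depth 1: {1,4,5}
  depth 2: {3,7}
depth(3)=2, e.g. a·tau

Answer: 2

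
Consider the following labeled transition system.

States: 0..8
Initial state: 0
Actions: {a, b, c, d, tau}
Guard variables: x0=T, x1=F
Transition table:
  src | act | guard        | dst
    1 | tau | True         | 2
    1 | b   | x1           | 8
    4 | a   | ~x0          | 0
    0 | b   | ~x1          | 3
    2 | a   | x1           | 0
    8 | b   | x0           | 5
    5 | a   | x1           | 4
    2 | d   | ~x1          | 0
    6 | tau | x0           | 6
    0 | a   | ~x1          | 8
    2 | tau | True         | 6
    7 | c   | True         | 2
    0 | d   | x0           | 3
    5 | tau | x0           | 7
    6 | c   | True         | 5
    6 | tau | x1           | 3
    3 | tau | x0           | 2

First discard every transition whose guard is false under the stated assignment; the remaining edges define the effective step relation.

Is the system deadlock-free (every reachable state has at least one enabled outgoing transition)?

Reachable = {0,2,3,5,6,7,8}
  0: a→8  b→3  d→3  [3 exit(s)]
  2: d→0  tau→6  [2 exit(s)]
  3: tau→2  [1 exit(s)]
  5: tau→7  [1 exit(s)]
  6: c→5  tau→6  [2 exit(s)]
  7: c→2  [1 exit(s)]
  8: b→5  [1 exit(s)]

Answer: DEADLOCK-FREE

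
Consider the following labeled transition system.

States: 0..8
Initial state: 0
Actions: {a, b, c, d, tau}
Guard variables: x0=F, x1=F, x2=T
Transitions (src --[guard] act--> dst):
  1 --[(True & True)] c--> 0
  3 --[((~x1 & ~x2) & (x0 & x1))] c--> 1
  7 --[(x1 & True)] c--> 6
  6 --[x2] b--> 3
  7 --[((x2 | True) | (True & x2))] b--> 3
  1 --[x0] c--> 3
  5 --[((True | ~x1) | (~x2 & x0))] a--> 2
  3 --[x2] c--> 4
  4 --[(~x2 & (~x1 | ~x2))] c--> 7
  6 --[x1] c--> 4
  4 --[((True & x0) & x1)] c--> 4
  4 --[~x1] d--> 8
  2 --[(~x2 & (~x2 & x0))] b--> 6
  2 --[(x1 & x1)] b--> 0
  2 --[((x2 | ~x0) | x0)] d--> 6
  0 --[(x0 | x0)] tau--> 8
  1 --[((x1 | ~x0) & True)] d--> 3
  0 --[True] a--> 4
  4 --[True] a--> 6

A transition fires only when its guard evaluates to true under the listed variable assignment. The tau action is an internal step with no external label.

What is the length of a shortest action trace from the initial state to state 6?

Answer: 2

Trace:
Breadth-first toward 6:
  L0 = {0}
  L1 = {4}
  L2 = {6,8}
depth(6)=2, e.g. a·a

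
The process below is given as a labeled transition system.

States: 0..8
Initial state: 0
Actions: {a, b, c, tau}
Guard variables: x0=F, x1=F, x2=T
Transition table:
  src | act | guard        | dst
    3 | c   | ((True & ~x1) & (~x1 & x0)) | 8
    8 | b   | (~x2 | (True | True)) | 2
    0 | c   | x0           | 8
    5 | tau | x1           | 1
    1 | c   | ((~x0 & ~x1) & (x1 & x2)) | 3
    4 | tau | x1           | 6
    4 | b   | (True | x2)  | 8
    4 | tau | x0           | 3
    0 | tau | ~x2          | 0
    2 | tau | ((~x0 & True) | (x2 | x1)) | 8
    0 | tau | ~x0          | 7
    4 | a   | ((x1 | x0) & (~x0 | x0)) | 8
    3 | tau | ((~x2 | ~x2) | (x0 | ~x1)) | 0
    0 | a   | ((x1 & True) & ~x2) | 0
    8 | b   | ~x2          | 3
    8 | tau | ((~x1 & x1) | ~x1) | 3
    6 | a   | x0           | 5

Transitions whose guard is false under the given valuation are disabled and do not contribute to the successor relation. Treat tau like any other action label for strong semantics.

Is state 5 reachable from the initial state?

After dropping false guards: 6 live edges.
L0 = {0}
L1 = {7}  total {0,7}
Reachable = {0,7}

Answer: UNREACHABLE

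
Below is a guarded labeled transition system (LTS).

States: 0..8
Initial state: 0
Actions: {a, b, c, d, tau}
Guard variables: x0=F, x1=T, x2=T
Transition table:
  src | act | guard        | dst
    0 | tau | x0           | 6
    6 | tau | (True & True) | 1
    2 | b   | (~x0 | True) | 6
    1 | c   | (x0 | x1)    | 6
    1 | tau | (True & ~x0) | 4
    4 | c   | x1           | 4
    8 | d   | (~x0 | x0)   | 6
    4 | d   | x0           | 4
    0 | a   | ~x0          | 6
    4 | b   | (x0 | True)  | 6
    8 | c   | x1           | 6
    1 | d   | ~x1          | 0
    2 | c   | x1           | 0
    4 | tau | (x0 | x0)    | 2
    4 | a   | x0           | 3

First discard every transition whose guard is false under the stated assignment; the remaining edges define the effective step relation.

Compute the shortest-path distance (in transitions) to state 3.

BFS to 3:
  L0 = {0}
  L1 = {6}
  L2 = {1}
  L3 = {4}
3 never appears.

Answer: UNREACHABLE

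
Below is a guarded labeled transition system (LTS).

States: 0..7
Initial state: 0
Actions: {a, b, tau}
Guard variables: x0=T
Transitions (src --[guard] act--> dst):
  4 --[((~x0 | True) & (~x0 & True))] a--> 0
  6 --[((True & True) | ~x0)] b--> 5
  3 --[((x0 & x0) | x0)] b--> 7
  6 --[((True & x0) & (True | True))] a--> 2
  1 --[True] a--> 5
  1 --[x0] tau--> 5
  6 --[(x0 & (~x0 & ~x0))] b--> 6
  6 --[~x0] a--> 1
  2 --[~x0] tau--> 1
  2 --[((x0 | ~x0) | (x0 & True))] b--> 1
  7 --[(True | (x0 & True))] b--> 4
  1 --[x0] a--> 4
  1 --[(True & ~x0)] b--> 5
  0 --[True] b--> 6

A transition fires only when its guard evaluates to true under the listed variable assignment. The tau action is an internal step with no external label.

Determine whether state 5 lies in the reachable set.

9 transition(s) survive guard evaluation.
depth 0: {0}
depth 1: {6}  now seen {0,6}
depth 2: {2,5}  now seen {0,2,5,6}
depth 3: {1}  now seen {0,1,2,5,6}
depth 4: {4}  now seen {0,1,2,4,5,6}
Reachable = {0,1,2,4,5,6}
witness 5: b·b

Answer: REACHABLE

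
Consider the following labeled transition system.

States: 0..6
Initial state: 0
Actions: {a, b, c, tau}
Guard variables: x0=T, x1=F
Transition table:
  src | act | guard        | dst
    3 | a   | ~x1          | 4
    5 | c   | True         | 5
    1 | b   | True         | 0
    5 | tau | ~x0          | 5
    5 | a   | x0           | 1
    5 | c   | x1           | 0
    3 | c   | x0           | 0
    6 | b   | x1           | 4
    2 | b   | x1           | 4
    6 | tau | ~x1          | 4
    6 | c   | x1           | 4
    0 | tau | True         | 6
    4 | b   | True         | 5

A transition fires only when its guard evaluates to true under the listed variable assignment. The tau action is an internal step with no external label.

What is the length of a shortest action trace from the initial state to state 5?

BFS to 5:
  L0 = {0}
  L1 = {6}
  L2 = {4}
  L3 = {5}
5 enters at depth 3; path tau·tau·b

Answer: 3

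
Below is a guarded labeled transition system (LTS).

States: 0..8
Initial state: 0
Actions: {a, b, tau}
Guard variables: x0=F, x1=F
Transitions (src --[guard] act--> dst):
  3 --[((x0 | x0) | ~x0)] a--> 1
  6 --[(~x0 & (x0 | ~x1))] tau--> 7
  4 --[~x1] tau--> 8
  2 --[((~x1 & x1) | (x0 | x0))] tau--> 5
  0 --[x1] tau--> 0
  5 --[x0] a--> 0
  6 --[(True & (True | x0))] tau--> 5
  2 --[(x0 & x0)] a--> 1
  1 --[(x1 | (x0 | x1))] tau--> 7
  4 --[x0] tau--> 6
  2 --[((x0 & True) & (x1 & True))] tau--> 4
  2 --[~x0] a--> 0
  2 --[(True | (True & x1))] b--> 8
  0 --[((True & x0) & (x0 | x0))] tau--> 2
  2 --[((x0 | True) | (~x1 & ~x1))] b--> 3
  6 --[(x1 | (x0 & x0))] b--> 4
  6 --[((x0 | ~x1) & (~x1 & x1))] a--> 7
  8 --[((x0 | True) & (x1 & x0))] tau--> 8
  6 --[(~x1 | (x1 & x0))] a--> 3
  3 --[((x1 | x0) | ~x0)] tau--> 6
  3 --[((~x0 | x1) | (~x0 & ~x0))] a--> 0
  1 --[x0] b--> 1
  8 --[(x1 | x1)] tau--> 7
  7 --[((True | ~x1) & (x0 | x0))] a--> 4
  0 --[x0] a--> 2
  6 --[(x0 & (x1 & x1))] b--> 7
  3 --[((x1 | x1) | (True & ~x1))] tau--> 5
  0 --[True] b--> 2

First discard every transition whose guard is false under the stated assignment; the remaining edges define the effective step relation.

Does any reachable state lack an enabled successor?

Answer: DEADLOCK at state 1

Analysis:
Reach set: {0,1,2,3,5,6,7,8}
  0: b→2  [1 exit(s)]
  1: ∅  [no exit]
  2: a→0  b→3  b→8  [3 exit(s)]
  3: a→0  a→1  tau→5  tau→6  [4 exit(s)]
  5: ∅  [no exit]
  6: a→3  tau→5  tau→7  [3 exit(s)]
  7: ∅  [no exit]
  8: ∅  [no exit]
trace reaching 1: b·b·a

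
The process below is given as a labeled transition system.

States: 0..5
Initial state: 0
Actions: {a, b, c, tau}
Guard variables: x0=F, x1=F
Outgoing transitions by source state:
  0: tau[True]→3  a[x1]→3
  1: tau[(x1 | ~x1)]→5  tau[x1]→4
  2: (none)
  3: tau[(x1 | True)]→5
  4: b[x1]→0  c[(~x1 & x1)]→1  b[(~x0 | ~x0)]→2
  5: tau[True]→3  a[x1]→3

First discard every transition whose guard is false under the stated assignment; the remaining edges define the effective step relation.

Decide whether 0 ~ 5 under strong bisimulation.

Answer: BISIMILAR

Trace:
Refine partition for ~:
  round 0: {{0,1,2,3,4,5}}
  round 1: {{0,1,3,5},{2},{4}}
stable after 2 split(s): 3 block(s)
[0]={0,1,3,5}  [5]={0,1,3,5}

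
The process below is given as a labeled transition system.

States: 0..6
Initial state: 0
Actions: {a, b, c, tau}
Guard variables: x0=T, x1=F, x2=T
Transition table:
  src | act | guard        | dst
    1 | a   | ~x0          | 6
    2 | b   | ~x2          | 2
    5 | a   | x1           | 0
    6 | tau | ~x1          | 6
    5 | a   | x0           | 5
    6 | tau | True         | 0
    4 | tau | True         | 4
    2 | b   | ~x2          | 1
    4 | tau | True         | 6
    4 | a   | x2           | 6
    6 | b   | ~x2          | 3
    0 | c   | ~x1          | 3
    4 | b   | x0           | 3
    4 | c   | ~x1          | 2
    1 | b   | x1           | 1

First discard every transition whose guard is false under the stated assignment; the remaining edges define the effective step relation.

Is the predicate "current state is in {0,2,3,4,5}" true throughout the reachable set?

Answer: INVARIANT HOLDS

Trace:
Safe = {0,2,3,4,5}
Reach set: {0,3}
  0: ok
  3: ok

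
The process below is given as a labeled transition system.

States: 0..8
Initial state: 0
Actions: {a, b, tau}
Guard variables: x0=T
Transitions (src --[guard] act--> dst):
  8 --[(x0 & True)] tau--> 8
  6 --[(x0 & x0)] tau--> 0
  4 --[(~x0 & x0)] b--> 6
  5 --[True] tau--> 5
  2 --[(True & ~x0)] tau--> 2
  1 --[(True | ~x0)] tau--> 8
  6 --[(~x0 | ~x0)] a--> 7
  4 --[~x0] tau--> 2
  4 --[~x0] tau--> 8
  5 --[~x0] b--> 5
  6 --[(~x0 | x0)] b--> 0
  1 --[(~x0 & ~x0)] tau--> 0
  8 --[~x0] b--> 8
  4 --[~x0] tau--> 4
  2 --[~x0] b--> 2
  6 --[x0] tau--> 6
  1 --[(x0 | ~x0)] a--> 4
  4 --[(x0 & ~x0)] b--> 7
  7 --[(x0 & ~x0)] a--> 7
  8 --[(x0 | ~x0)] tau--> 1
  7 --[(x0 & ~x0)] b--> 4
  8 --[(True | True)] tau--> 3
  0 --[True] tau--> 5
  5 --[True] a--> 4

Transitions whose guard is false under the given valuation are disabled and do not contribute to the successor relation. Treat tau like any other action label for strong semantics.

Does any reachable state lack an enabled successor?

Answer: DEADLOCK at state 4

Working:
R = {0,4,5}
  0: tau→5  [1 out]
  4: ∅  [deadlock]
  5: a→4  tau→5  [2 out]
witness 4: tau·a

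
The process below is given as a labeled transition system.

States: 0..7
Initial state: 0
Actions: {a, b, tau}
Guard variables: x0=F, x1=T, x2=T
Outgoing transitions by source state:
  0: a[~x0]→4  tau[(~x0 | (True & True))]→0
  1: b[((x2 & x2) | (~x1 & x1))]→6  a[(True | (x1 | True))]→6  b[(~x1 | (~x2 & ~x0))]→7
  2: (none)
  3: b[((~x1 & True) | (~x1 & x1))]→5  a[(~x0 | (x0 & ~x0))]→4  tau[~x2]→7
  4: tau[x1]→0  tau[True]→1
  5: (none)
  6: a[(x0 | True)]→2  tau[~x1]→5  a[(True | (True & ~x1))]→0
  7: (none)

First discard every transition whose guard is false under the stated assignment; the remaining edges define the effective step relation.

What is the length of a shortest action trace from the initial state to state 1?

Answer: 2

Analysis:
BFS to 1:
  Layer 0: {0}
  Layer 1: {4}
  Layer 2: {1}
1 enters at depth 2; path a·tau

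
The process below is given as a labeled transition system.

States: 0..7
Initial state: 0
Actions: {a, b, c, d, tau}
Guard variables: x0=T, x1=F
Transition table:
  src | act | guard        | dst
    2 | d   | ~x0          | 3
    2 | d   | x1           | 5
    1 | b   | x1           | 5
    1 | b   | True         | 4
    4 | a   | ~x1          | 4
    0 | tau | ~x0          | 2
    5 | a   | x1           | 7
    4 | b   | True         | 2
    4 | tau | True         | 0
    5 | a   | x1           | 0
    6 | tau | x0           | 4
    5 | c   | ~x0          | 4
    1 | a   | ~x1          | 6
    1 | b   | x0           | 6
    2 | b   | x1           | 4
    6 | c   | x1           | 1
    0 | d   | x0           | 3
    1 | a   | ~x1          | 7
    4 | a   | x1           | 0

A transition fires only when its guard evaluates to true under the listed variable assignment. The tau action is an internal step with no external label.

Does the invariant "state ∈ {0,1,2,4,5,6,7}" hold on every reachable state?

Answer: INVARIANT VIOLATED at state 3

Working:
Safe = {0,1,2,4,5,6,7}
Reachable = {0,3}
  0: ✓
  3: VIOLATES
witness against invariant: d → 3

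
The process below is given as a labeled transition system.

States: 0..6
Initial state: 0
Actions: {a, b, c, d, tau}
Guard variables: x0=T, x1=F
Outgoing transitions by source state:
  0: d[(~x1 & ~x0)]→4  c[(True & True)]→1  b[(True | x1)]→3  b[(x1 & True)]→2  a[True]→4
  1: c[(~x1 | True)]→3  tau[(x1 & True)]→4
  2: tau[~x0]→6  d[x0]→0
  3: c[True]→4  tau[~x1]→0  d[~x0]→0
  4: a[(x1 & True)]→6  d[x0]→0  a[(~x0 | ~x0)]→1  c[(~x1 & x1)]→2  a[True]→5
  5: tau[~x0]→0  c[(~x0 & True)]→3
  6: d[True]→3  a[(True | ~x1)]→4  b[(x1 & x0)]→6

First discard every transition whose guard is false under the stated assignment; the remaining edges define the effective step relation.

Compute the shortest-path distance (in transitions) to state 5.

BFS to 5:
  Layer 0: {0}
  Layer 1: {1,3,4}
  Layer 2: {5}
first hit 5 at d=2 via a·a

Answer: 2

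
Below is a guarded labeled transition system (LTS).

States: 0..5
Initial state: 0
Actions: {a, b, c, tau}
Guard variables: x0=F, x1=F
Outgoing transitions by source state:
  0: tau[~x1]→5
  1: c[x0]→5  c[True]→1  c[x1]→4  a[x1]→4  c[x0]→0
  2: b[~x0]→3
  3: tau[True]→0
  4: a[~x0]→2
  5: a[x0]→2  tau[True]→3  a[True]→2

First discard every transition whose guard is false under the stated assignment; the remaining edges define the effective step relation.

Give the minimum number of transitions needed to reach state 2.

BFS to 2:
  depth 0: {0}
  depth 1: {5}
  depth 2: {2,3}
first hit 2 at d=2 via tau·a

Answer: 2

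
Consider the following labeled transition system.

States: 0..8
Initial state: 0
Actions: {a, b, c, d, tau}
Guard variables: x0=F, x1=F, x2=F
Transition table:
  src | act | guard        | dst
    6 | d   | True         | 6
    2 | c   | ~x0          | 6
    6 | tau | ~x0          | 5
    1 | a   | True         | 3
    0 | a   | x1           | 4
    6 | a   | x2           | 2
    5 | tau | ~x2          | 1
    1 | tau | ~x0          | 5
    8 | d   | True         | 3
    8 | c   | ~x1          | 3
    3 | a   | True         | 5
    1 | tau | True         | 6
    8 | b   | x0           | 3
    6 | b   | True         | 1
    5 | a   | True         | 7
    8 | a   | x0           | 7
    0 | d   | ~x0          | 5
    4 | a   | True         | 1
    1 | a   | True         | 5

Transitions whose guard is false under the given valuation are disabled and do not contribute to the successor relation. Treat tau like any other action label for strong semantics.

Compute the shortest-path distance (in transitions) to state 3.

Answer: 3

Analysis:
BFS to 3:
  L0 = {0}
  L1 = {5}
  L2 = {1,7}
  L3 = {3,6}
depth(3)=3, e.g. d·tau·a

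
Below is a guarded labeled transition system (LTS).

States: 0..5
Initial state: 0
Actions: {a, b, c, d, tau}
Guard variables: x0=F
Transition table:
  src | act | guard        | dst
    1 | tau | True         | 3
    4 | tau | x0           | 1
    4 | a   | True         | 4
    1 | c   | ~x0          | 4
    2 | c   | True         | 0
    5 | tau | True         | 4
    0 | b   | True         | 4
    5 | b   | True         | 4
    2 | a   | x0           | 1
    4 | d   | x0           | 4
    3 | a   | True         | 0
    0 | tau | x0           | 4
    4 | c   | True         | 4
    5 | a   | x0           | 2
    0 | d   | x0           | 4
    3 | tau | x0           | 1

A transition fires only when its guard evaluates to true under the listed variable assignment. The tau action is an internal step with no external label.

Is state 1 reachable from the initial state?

9 transition(s) survive guard evaluation.
depth 0: {0}
depth 1: {4}  now seen {0,4}
Reachable = {0,4}

Answer: UNREACHABLE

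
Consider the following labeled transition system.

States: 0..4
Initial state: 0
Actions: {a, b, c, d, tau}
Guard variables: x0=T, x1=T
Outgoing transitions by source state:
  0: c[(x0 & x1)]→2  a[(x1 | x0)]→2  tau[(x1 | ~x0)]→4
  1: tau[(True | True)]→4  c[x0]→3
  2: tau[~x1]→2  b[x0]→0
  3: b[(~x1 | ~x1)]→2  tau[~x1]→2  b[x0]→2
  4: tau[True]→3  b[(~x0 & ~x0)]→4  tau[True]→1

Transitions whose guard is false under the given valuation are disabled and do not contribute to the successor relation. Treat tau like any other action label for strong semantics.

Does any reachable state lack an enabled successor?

Answer: DEADLOCK-FREE

Analysis:
Reachable = {0,1,2,3,4}
  0: a→2  c→2  tau→4  [3 out]
  1: c→3  tau→4  [2 out]
  2: b→0  [1 out]
  3: b→2  [1 out]
  4: tau→1  tau→3  [2 out]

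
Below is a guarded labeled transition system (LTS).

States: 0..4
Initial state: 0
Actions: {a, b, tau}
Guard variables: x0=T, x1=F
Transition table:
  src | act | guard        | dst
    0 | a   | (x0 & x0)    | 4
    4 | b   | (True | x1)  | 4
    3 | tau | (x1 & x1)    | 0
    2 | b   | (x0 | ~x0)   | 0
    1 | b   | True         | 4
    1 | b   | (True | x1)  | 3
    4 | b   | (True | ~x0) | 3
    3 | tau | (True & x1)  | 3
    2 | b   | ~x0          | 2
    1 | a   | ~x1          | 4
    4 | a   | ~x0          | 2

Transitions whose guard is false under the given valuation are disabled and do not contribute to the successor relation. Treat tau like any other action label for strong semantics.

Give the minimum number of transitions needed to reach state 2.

Answer: UNREACHABLE

Trace:
BFS to 2:
  depth 0: {0}
  depth 1: {4}
  depth 2: {3}
2 never appears.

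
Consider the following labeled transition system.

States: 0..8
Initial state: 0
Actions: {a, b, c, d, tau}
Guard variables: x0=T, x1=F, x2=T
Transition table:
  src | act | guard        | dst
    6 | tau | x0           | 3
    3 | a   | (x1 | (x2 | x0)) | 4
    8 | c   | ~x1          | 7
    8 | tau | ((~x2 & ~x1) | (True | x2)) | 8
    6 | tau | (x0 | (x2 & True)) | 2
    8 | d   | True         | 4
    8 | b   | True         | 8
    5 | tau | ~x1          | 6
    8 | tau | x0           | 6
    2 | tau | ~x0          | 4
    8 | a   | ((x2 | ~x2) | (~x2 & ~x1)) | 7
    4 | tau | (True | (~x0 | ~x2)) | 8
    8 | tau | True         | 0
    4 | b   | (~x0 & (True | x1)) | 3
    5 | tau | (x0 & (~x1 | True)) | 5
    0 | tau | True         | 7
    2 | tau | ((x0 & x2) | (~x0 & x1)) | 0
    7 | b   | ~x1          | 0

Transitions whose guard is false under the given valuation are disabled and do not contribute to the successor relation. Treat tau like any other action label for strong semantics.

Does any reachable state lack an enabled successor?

Answer: DEADLOCK-FREE

Analysis:
Reach set: {0,7}
  0: tau→7  [1 out]
  7: b→0  [1 out]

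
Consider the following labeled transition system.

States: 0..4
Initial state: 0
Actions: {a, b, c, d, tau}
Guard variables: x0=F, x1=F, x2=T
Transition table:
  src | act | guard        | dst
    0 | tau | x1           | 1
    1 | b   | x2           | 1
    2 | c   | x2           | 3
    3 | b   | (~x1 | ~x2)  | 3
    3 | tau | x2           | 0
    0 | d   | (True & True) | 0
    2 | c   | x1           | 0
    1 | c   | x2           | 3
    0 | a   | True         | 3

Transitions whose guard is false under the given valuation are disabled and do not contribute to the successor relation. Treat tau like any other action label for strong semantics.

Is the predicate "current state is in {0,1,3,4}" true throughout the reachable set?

Answer: INVARIANT HOLDS

Analysis:
Allowed set {0,1,3,4}
Reachable = {0,3}
  0: ✓
  3: ✓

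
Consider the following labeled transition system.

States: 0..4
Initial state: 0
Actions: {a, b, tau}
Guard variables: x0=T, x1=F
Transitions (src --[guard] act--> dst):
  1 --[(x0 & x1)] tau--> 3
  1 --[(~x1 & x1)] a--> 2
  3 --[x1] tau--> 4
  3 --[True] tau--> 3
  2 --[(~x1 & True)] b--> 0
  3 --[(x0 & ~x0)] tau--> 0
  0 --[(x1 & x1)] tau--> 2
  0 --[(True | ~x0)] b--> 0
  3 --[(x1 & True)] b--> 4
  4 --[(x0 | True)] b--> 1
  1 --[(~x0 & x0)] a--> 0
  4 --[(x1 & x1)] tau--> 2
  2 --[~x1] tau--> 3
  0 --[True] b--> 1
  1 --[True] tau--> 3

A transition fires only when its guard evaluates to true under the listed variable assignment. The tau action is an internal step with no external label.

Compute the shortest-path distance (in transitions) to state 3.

Answer: 2

Analysis:
Breadth-first toward 3:
  depth 0: {0}
  depth 1: {1}
  depth 2: {3}
3 enters at depth 2; path b·tau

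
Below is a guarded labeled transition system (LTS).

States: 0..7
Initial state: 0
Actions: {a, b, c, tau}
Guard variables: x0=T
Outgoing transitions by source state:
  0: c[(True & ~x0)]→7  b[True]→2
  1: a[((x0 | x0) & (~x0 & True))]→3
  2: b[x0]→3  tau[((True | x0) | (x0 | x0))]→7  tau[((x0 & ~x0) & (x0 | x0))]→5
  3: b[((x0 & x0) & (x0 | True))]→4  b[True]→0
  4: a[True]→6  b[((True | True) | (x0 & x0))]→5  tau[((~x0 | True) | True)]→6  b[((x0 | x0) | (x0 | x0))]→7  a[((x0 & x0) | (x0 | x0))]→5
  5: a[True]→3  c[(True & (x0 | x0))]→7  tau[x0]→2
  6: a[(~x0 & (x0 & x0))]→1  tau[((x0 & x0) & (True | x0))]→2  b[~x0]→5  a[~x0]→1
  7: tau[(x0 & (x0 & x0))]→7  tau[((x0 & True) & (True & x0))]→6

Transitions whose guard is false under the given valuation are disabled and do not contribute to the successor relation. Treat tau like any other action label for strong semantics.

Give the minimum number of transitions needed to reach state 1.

Answer: UNREACHABLE

Working:
Layered search for 1:
  depth 0: {0}
  depth 1: {2}
  depth 2: {3,7}
  depth 3: {4,6}
  depth 4: {5}
1 never appears.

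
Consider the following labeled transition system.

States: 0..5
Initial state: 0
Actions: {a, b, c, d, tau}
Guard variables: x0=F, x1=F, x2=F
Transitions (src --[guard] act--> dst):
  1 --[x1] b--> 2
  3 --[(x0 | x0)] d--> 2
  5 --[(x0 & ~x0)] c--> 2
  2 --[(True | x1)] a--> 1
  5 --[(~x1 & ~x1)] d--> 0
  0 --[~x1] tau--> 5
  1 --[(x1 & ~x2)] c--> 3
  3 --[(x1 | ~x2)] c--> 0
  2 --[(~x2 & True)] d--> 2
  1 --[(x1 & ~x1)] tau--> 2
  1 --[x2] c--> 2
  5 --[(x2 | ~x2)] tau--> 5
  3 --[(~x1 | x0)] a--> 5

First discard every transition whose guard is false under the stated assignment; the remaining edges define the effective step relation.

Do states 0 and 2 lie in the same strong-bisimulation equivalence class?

Answer: NOT BISIMILAR

Working:
Refine partition for ~:
  π0 = {{0,1,2,3,4,5}}
  π1 = {{0},{1,4},{2},{3},{5}}
5 equivalence class(es) (converged in 2)
[0]={0}  [2]={2}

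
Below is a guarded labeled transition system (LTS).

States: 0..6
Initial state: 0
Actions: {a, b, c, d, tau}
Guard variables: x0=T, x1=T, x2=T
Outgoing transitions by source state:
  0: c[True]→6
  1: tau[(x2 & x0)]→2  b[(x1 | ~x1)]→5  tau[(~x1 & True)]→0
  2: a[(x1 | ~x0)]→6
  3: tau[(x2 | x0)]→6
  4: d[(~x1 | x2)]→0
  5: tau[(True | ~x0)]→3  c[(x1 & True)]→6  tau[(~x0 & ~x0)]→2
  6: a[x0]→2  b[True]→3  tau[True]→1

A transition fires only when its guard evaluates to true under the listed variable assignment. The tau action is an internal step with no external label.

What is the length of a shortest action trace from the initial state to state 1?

Answer: 2

Analysis:
BFS to 1:
  L0 = {0}
  L1 = {6}
  L2 = {1,2,3}
first hit 1 at d=2 via c·tau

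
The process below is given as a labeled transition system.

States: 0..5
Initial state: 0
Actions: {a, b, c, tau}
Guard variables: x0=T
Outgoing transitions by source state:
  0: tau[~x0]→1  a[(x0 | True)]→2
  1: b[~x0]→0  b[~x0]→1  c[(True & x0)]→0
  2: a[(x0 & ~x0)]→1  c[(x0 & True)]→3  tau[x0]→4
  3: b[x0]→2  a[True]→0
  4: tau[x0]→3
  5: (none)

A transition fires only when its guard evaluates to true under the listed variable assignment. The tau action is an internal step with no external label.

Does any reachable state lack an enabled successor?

Answer: DEADLOCK-FREE

Trace:
Reach set: {0,2,3,4}
  0: a→2  [1 exit(s)]
  2: c→3  tau→4  [2 exit(s)]
  3: a→0  b→2  [2 exit(s)]
  4: tau→3  [1 exit(s)]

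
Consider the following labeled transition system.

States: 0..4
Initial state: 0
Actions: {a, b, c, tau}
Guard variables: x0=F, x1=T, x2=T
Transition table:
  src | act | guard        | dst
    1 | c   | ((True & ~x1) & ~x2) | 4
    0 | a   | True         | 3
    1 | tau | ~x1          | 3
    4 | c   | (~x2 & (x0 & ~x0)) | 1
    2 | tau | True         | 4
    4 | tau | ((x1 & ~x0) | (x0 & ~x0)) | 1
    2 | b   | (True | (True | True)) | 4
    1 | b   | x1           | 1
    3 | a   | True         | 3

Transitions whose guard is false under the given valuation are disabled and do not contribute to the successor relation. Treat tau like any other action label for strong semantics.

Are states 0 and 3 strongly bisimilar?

Bisimulation quotient by refinement:
  P[0] = {{0,1,2,3,4}}
  P[1] = {{0,3},{1},{2},{4}}
stable after 2 split(s): 4 block(s)
0∈{0,3}, 3∈{0,3}

Answer: BISIMILAR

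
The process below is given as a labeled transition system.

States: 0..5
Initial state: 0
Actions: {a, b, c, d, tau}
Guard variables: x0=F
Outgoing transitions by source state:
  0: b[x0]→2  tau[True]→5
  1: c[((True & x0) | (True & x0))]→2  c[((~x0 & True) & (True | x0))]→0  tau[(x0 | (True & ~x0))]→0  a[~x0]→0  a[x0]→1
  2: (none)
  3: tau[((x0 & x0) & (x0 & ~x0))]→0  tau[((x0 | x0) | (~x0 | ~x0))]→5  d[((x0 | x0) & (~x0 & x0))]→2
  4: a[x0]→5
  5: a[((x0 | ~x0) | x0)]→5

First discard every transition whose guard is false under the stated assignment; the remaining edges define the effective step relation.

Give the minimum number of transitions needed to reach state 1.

Breadth-first toward 1:
  Layer 0: {0}
  Layer 1: {5}
1 never appears.

Answer: UNREACHABLE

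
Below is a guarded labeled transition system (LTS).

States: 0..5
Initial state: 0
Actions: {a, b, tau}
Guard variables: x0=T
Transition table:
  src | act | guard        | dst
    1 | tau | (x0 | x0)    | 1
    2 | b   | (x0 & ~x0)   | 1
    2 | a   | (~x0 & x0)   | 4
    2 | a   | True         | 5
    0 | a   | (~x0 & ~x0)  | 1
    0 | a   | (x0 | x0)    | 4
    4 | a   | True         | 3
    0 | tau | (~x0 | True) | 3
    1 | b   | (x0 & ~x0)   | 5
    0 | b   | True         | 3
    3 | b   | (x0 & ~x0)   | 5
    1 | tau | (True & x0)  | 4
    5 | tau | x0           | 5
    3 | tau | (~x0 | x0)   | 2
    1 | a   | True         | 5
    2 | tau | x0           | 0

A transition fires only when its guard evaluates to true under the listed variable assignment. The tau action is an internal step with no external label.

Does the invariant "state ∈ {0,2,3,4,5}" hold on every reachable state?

Allowed set {0,2,3,4,5}
Reachable = {0,2,3,4,5}
  0: ok
  2: ok
  3: ok
  4: ok
  5: ok

Answer: INVARIANT HOLDS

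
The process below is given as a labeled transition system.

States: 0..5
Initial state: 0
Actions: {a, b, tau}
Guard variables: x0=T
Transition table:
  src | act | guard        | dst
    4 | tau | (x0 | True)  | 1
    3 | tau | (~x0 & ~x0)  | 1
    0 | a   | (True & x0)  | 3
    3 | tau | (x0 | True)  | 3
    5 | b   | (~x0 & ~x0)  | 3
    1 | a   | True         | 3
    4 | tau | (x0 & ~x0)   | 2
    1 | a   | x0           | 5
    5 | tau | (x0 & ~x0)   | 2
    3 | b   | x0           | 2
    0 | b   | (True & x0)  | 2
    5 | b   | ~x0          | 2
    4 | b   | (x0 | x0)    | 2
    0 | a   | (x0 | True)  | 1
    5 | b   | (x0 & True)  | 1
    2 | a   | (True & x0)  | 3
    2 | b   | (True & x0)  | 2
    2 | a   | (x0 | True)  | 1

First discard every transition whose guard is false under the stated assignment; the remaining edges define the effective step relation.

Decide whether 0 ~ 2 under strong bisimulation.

Compute ~ classes (split until stable):
  round 0: {{0,1,2,3,4,5}}
  round 1: {{0,2},{1},{3,4},{5}}
  round 2: {{0,2},{1},{3},{4},{5}}
stable after 3 split(s): 5 block(s)
[0]={0,2}  [2]={0,2}

Answer: BISIMILAR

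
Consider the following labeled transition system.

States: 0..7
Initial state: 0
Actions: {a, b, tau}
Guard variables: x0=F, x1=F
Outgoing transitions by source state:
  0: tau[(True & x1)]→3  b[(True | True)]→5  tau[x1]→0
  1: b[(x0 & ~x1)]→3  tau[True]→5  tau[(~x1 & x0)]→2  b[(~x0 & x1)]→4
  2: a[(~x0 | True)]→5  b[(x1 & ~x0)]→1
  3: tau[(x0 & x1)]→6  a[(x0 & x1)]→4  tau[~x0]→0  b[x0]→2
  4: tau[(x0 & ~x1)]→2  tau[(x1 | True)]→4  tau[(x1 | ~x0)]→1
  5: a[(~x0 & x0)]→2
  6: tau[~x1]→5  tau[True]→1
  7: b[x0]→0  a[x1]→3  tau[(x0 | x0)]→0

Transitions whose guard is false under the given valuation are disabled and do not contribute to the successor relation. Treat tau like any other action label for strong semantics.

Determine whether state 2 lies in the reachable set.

Answer: UNREACHABLE

Trace:
Guard filter leaves 8 enabled edge(s).
L0 = {0}
L1 = {5}  cumulative {0,5}
Reachable = {0,5}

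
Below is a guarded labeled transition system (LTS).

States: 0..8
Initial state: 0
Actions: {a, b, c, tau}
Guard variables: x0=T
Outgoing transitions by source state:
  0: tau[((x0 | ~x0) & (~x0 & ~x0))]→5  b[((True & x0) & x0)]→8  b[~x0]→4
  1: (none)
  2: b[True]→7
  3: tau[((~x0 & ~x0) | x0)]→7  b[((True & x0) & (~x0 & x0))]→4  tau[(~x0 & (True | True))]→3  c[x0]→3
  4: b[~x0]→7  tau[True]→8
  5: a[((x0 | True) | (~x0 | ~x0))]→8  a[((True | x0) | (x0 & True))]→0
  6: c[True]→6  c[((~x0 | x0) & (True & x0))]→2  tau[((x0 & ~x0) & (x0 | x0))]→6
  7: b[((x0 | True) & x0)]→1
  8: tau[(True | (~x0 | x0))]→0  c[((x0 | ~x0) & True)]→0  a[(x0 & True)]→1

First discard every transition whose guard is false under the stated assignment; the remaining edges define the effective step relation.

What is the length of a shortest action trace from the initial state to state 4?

Answer: UNREACHABLE

Trace:
Breadth-first toward 4:
  L0 = {0}
  L1 = {8}
  L2 = {1}
4 never appears.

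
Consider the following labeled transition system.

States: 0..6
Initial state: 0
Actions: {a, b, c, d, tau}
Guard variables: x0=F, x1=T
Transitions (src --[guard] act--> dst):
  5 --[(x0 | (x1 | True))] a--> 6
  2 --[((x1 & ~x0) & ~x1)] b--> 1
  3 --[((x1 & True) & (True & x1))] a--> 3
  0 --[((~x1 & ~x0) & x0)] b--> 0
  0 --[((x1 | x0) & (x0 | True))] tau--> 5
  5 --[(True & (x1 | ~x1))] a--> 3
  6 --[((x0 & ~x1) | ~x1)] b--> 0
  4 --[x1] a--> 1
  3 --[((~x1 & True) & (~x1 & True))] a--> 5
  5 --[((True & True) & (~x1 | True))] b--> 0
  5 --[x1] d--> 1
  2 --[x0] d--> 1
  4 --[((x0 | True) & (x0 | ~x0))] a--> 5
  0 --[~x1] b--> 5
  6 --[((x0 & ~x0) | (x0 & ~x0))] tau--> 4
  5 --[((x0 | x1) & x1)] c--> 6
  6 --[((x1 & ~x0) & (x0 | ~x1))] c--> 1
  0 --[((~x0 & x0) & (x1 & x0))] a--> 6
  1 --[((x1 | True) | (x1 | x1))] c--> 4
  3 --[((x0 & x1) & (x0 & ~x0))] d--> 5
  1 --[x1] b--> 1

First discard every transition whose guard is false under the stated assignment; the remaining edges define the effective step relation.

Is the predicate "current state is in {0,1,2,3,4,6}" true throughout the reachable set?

Safe = {0,1,2,3,4,6}
R = {0,1,3,4,5,6}
  0: safe
  1: safe
  3: safe
  4: safe
  5: outside
  6: safe
reach 5 via tau — violates

Answer: INVARIANT VIOLATED at state 5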